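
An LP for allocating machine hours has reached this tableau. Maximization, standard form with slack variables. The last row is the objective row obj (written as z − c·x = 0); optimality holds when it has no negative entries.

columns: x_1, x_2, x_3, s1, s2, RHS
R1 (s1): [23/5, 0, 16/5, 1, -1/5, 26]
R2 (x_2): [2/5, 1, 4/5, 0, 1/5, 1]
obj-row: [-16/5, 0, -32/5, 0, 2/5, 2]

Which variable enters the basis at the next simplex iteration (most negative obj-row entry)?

Negative obj-row entries: x_1: -16/5, x_3: -32/5.
The most negative is -32/5 in column x_3, so x_3 enters.

x_3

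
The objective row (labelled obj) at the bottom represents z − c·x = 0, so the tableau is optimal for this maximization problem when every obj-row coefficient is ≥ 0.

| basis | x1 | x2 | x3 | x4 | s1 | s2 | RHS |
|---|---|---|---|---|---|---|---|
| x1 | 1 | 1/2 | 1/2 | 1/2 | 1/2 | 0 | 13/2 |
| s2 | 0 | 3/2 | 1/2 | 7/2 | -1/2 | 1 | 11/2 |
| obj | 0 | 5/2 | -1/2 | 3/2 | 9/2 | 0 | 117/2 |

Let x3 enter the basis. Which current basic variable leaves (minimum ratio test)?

Column x3 entries and ratios — x1: (13/2)/(1/2) = 13; s2: (11/2)/(1/2) = 11.
Smallest ratio is 11 in the row of s2, so s2 leaves.

s2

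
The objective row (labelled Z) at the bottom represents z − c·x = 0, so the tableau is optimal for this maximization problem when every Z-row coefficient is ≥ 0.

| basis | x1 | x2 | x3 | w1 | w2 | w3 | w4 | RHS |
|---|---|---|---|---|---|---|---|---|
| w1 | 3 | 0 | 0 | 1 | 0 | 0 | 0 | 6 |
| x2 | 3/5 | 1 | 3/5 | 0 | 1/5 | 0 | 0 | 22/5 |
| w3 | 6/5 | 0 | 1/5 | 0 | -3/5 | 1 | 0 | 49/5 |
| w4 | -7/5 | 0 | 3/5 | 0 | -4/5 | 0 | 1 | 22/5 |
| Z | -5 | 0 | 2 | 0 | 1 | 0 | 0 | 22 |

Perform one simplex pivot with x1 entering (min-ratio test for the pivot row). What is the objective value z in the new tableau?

Ratio test on column x1 — row 1: 6/3 = 2; row 2: (22/5)/(3/5) = 22/3; row 3: (49/5)/(6/5) = 49/6; row 4: entry -7/5 ≤ 0. Minimum is 2 at row 1 (w1 leaves); pivot element 3.
Pivot on row 1; the Z-row RHS becomes 22 − (-5)·2 = 32.

32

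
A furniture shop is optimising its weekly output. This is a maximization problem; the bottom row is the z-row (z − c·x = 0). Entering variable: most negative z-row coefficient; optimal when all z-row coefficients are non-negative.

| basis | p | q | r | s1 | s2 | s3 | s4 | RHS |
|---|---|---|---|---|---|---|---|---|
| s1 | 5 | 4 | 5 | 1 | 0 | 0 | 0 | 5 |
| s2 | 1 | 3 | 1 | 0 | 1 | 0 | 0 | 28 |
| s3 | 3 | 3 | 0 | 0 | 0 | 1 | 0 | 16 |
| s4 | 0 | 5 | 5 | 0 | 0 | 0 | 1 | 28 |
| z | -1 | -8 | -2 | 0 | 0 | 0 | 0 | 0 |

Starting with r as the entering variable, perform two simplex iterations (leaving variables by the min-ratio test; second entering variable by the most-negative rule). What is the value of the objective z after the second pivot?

10

Ratio test on column r — row 1: 5/5 = 1; row 2: 28/1 = 28; row 3: entry 0 ≤ 0; row 4: 28/5 = 28/5. Minimum is 1 at row 1 (s1 leaves); pivot element 5.
Pivot on row 1; the z-row RHS becomes 0 − (-2)·1 = 2.
Next entering variable (most negative z-row entry -32/5): q.
Ratio test on column q — row 1: 1/(4/5) = 5/4; row 2: 27/(11/5) = 135/11; row 3: 16/3 = 16/3; row 4: 23/1 = 23. Minimum is 5/4 at row 1 (r leaves); pivot element 4/5.
After the second pivot the z-row RHS is 2 − (-32/5)·(5/4) = 10.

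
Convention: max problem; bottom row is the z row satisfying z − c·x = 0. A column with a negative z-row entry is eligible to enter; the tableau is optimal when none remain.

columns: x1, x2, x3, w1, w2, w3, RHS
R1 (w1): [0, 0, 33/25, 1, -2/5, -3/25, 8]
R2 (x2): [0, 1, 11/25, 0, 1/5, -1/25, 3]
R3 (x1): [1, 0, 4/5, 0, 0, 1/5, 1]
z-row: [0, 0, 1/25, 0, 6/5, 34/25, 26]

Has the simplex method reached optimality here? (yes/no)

Every z-row coefficient is ≥ 0, so the tableau is optimal.

yes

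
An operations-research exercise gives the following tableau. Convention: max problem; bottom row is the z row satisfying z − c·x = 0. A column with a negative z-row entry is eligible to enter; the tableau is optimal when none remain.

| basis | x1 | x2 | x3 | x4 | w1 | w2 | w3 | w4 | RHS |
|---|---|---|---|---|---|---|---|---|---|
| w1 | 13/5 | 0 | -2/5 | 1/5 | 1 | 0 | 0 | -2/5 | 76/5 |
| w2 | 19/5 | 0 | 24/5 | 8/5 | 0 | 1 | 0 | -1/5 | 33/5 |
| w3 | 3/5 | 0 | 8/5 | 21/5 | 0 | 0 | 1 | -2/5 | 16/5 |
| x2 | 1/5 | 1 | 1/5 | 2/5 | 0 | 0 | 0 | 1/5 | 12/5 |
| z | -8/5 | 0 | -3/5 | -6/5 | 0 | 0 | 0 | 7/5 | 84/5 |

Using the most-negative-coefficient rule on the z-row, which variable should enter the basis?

x1

Negative z-row entries: x1: -8/5, x3: -3/5, x4: -6/5.
The most negative is -8/5 in column x1, so x1 enters.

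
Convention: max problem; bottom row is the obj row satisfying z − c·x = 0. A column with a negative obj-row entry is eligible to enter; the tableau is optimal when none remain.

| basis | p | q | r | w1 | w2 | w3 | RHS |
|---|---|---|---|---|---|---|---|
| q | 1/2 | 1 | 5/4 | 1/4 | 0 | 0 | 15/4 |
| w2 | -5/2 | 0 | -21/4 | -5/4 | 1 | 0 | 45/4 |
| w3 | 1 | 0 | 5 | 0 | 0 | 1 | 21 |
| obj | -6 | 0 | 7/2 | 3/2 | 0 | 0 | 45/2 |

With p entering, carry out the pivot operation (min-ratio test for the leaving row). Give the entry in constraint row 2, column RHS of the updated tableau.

Ratio test on column p — row 1: (15/4)/(1/2) = 15/2; row 2: entry -5/2 ≤ 0; row 3: 21/1 = 21. Minimum is 15/2 at row 1 (q leaves); pivot element 1/2.
Divide row 1 by 1/2; eliminate column p from the other rows.
Row 2 update in column RHS: 45/4 − (-5/2)·(15/2) = 30.

30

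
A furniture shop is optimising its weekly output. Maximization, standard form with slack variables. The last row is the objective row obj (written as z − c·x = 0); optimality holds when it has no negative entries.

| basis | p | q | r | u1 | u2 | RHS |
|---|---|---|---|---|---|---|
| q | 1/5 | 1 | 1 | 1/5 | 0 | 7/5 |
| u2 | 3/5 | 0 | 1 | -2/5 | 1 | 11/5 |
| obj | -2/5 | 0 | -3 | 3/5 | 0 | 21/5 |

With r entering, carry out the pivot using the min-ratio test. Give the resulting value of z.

Ratio test on column r — row 1: (7/5)/1 = 7/5; row 2: (11/5)/1 = 11/5. Minimum is 7/5 at row 1 (q leaves); pivot element 1.
Pivot on row 1; the obj-row RHS becomes 21/5 − (-3)·(7/5) = 42/5.

42/5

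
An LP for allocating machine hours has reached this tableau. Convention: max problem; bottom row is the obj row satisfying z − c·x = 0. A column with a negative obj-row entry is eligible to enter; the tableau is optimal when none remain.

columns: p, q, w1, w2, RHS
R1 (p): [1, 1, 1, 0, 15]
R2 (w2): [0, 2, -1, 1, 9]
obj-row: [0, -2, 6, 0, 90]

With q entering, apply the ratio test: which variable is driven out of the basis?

w2

Column q entries and ratios — p: 15/1 = 15; w2: 9/2 = 9/2.
Smallest ratio is 9/2 in the row of w2, so w2 leaves.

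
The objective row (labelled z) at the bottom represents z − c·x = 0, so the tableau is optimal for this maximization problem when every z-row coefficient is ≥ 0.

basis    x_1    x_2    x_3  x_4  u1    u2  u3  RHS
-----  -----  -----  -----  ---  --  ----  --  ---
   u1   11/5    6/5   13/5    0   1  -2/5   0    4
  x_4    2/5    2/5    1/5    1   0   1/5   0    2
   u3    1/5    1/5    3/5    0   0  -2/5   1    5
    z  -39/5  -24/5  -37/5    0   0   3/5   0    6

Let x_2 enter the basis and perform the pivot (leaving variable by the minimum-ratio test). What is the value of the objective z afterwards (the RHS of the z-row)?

Ratio test on column x_2 — row 1: 4/(6/5) = 10/3; row 2: 2/(2/5) = 5; row 3: 5/(1/5) = 25. Minimum is 10/3 at row 1 (u1 leaves); pivot element 6/5.
Pivot on row 1; the z-row RHS becomes 6 − (-24/5)·(10/3) = 22.

22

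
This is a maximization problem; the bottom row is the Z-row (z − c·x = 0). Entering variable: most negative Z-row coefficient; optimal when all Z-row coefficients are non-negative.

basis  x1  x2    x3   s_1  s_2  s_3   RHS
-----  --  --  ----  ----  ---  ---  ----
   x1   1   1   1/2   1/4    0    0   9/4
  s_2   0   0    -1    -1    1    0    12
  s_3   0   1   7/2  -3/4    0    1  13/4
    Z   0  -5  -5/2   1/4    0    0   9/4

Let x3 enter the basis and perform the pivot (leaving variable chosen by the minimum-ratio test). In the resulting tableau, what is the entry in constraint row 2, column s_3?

2/7

Ratio test on column x3 — row 1: (9/4)/(1/2) = 9/2; row 2: entry -1 ≤ 0; row 3: (13/4)/(7/2) = 13/14. Minimum is 13/14 at row 3 (s_3 leaves); pivot element 7/2.
Divide row 3 by 7/2; eliminate column x3 from the other rows.
Row 2 update in column s_3: 0 − (-1)·(2/7) = 2/7.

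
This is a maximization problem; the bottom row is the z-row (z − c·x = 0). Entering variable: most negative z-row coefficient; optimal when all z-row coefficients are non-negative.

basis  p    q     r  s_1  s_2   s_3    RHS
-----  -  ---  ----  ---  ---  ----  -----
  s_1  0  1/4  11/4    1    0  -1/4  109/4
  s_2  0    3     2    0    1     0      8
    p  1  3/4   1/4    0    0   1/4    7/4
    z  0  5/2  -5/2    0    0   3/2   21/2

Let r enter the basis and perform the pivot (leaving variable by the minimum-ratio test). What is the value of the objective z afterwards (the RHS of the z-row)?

41/2

Ratio test on column r — row 1: (109/4)/(11/4) = 109/11; row 2: 8/2 = 4; row 3: (7/4)/(1/4) = 7. Minimum is 4 at row 2 (s_2 leaves); pivot element 2.
Pivot on row 2; the z-row RHS becomes 21/2 − (-5/2)·4 = 41/2.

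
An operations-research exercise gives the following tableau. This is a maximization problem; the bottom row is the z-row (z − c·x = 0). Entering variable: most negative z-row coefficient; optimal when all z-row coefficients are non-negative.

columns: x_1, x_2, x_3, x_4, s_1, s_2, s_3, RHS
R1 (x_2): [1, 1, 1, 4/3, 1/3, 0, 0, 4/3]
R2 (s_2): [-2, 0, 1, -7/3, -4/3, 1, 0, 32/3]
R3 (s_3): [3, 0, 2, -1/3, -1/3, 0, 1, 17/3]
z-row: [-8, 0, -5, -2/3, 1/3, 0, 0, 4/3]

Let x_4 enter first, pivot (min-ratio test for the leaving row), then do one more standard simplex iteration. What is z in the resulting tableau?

Ratio test on column x_4 — row 1: (4/3)/(4/3) = 1; row 2: entry -7/3 ≤ 0; row 3: entry -1/3 ≤ 0. Minimum is 1 at row 1 (x_2 leaves); pivot element 4/3.
Pivot on row 1; the z-row RHS becomes 4/3 − (-2/3)·1 = 2.
Next entering variable (most negative z-row entry -15/2): x_1.
Ratio test on column x_1 — row 1: 1/(3/4) = 4/3; row 2: entry -1/4 ≤ 0; row 3: 6/(13/4) = 24/13. Minimum is 4/3 at row 1 (x_4 leaves); pivot element 3/4.
After the second pivot the z-row RHS is 2 − (-15/2)·(4/3) = 12.

12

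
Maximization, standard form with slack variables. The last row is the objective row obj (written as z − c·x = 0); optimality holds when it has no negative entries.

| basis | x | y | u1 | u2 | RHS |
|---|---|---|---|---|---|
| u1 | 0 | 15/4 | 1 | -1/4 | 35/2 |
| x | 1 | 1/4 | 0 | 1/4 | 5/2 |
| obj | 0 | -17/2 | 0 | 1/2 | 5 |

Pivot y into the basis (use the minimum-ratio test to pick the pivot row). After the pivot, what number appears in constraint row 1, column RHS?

14/3

Ratio test on column y — row 1: (35/2)/(15/4) = 14/3; row 2: (5/2)/(1/4) = 10. Minimum is 14/3 at row 1 (u1 leaves); pivot element 15/4.
Divide row 1 by 15/4; eliminate column y from the other rows.
In the new row 1, the RHS entry is the old entry divided by the pivot: (35/2)/(15/4) = 14/3.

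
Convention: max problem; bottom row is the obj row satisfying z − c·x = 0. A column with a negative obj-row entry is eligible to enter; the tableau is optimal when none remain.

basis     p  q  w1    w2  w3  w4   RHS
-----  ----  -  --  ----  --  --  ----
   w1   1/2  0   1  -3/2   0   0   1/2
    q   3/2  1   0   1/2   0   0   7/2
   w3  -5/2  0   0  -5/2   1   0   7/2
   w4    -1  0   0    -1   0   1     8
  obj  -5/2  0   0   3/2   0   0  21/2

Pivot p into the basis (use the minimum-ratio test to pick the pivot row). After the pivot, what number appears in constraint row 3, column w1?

Ratio test on column p — row 1: (1/2)/(1/2) = 1; row 2: (7/2)/(3/2) = 7/3; row 3: entry -5/2 ≤ 0; row 4: entry -1 ≤ 0. Minimum is 1 at row 1 (w1 leaves); pivot element 1/2.
Divide row 1 by 1/2; eliminate column p from the other rows.
Row 3 update in column w1: 0 − (-5/2)·2 = 5.

5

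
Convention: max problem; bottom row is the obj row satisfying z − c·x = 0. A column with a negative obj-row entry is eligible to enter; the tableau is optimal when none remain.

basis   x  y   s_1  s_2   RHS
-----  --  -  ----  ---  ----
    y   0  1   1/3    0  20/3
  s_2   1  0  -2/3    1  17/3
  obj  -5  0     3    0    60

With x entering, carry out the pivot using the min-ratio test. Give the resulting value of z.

Ratio test on column x — row 1: entry 0 ≤ 0; row 2: (17/3)/1 = 17/3. Minimum is 17/3 at row 2 (s_2 leaves); pivot element 1.
Pivot on row 2; the obj-row RHS becomes 60 − (-5)·(17/3) = 265/3.

265/3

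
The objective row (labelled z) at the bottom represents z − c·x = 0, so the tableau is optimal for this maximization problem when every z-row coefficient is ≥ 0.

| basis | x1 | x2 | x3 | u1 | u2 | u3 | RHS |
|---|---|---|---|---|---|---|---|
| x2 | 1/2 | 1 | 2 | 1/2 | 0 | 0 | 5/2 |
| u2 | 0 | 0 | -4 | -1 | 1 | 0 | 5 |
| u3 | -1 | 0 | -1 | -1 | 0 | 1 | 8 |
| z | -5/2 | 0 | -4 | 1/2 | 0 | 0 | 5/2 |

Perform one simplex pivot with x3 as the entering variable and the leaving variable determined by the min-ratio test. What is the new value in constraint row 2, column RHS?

Ratio test on column x3 — row 1: (5/2)/2 = 5/4; row 2: entry -4 ≤ 0; row 3: entry -1 ≤ 0. Minimum is 5/4 at row 1 (x2 leaves); pivot element 2.
Divide row 1 by 2; eliminate column x3 from the other rows.
Row 2 update in column RHS: 5 − (-4)·(5/4) = 10.

10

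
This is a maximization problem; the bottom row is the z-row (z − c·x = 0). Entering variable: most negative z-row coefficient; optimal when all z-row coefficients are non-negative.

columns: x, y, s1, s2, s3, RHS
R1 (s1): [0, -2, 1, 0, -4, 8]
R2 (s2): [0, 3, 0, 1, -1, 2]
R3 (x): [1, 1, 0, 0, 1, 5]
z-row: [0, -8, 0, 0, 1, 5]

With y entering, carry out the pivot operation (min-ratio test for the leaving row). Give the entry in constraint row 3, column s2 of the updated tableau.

Ratio test on column y — row 1: entry -2 ≤ 0; row 2: 2/3 = 2/3; row 3: 5/1 = 5. Minimum is 2/3 at row 2 (s2 leaves); pivot element 3.
Divide row 2 by 3; eliminate column y from the other rows.
Row 3 update in column s2: 0 − 1·(1/3) = -1/3.

-1/3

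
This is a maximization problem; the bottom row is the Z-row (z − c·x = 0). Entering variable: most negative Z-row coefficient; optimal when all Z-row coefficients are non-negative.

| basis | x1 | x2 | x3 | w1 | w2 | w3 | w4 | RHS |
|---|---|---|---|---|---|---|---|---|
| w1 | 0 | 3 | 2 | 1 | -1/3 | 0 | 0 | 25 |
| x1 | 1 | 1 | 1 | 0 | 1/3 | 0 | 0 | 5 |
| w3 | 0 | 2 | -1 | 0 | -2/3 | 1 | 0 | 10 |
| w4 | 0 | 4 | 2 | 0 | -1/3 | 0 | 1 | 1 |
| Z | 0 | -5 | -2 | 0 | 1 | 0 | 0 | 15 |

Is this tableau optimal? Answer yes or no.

no

The Z-row has a negative entry -5 in column x2, so it is not optimal.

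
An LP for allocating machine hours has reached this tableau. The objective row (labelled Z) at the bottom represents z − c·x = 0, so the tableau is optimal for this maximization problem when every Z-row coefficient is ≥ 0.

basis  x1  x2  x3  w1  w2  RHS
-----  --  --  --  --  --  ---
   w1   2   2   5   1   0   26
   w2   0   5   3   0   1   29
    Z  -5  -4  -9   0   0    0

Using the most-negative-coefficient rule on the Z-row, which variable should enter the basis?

x3

Negative Z-row entries: x1: -5, x2: -4, x3: -9.
The most negative is -9 in column x3, so x3 enters.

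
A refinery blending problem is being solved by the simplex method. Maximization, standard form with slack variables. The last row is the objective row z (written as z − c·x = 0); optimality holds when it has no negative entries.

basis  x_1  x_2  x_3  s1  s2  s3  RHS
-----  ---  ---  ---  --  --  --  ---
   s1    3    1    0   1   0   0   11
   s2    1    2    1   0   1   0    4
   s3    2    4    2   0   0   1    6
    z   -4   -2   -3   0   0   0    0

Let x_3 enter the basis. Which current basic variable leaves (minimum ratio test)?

s3

Column x_3 entries and ratios — s1: 0 ≤ 0, skip; s2: 4/1 = 4; s3: 6/2 = 3.
Smallest ratio is 3 in the row of s3, so s3 leaves.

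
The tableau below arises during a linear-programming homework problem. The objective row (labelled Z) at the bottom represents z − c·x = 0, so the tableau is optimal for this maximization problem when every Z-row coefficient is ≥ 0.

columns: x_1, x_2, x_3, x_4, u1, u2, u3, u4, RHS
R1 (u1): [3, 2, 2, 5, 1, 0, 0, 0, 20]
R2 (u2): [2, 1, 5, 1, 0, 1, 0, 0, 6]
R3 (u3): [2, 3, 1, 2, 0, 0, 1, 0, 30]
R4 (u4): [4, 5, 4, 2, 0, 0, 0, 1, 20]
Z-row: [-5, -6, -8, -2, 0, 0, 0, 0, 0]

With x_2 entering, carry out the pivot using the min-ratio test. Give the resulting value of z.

24

Ratio test on column x_2 — row 1: 20/2 = 10; row 2: 6/1 = 6; row 3: 30/3 = 10; row 4: 20/5 = 4. Minimum is 4 at row 4 (u4 leaves); pivot element 5.
Pivot on row 4; the Z-row RHS becomes 0 − (-6)·4 = 24.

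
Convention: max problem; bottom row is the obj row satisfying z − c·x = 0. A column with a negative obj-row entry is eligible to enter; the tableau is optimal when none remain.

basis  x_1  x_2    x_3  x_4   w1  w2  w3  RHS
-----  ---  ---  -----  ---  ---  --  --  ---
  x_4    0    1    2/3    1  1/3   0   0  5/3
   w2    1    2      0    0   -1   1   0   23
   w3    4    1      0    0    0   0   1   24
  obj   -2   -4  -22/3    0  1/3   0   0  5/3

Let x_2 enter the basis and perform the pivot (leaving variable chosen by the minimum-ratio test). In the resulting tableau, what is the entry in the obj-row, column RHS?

25/3

Ratio test on column x_2 — row 1: (5/3)/1 = 5/3; row 2: 23/2 = 23/2; row 3: 24/1 = 24. Minimum is 5/3 at row 1 (x_4 leaves); pivot element 1.
Divide row 1 by 1; eliminate column x_2 from the other rows.
obj-row update in column RHS: 5/3 − (-4)·(5/3) = 25/3.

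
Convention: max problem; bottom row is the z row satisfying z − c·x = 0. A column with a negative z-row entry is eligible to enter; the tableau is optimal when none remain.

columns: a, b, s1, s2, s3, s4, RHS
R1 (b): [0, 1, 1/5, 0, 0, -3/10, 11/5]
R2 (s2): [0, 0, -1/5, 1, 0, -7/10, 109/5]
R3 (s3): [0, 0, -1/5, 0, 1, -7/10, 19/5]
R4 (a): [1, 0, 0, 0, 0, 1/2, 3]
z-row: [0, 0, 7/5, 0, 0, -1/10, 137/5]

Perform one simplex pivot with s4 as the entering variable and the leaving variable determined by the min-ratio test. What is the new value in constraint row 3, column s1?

Ratio test on column s4 — row 1: entry -3/10 ≤ 0; row 2: entry -7/10 ≤ 0; row 3: entry -7/10 ≤ 0; row 4: 3/(1/2) = 6. Minimum is 6 at row 4 (a leaves); pivot element 1/2.
Divide row 4 by 1/2; eliminate column s4 from the other rows.
Row 3 update in column s1: -1/5 − (-7/10)·0 = -1/5.

-1/5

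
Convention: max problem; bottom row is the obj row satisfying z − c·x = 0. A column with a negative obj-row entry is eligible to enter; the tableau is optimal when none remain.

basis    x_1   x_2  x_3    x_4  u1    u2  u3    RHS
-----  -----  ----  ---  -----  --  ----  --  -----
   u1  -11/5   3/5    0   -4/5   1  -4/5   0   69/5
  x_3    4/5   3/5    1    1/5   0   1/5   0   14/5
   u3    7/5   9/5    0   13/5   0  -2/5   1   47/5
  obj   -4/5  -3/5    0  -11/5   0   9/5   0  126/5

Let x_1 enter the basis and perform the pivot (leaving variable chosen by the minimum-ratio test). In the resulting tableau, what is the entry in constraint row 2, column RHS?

7/2

Ratio test on column x_1 — row 1: entry -11/5 ≤ 0; row 2: (14/5)/(4/5) = 7/2; row 3: (47/5)/(7/5) = 47/7. Minimum is 7/2 at row 2 (x_3 leaves); pivot element 4/5.
Divide row 2 by 4/5; eliminate column x_1 from the other rows.
In the new row 2, the RHS entry is the old entry divided by the pivot: (14/5)/(4/5) = 7/2.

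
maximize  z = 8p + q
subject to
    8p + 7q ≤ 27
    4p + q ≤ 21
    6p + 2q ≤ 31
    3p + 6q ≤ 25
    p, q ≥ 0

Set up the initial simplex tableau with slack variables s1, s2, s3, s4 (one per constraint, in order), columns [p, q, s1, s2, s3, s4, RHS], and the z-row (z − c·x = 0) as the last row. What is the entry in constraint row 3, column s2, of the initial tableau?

Slack s2 belongs to constraint 2; its column is the unit vector e_2, so the entry in row 3 is 0.

0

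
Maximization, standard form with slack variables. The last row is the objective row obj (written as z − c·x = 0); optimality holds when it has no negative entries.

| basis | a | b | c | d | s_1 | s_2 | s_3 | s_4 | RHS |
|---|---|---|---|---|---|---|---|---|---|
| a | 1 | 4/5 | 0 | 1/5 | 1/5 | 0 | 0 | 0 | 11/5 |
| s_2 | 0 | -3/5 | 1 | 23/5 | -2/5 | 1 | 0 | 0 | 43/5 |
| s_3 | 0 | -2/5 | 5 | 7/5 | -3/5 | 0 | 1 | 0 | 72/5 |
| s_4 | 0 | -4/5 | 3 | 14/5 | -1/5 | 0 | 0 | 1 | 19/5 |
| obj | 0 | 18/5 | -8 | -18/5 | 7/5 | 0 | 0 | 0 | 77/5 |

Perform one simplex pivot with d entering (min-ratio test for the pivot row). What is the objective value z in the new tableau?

Ratio test on column d — row 1: (11/5)/(1/5) = 11; row 2: (43/5)/(23/5) = 43/23; row 3: (72/5)/(7/5) = 72/7; row 4: (19/5)/(14/5) = 19/14. Minimum is 19/14 at row 4 (s_4 leaves); pivot element 14/5.
Pivot on row 4; the obj-row RHS becomes 77/5 − (-18/5)·(19/14) = 142/7.

142/7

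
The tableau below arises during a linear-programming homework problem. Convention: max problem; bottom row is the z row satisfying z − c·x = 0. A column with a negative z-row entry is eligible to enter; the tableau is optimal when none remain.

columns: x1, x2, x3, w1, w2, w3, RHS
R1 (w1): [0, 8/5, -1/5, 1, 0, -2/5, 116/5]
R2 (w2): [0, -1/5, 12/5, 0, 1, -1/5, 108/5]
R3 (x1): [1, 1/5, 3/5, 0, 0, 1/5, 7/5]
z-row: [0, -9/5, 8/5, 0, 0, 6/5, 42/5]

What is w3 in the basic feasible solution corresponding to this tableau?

0

w3 is not in the basis, so in the current basic feasible solution w3 = 0.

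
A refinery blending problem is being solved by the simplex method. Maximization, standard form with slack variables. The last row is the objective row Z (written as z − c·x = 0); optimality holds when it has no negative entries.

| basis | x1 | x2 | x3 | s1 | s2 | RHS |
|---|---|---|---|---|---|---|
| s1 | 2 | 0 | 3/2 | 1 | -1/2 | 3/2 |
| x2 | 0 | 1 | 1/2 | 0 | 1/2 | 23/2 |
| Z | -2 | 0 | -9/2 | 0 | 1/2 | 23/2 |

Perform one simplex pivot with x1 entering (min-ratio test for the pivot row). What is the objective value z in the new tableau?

Ratio test on column x1 — row 1: (3/2)/2 = 3/4; row 2: entry 0 ≤ 0. Minimum is 3/4 at row 1 (s1 leaves); pivot element 2.
Pivot on row 1; the Z-row RHS becomes 23/2 − (-2)·(3/4) = 13.

13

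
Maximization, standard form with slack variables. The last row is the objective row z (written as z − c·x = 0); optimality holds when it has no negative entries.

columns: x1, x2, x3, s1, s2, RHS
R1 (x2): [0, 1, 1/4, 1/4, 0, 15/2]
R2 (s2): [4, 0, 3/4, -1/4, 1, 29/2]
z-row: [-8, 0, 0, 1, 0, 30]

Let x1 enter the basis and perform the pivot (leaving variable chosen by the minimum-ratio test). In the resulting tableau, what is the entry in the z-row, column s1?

1/2

Ratio test on column x1 — row 1: entry 0 ≤ 0; row 2: (29/2)/4 = 29/8. Minimum is 29/8 at row 2 (s2 leaves); pivot element 4.
Divide row 2 by 4; eliminate column x1 from the other rows.
z-row update in column s1: 1 − (-8)·(-1/16) = 1/2.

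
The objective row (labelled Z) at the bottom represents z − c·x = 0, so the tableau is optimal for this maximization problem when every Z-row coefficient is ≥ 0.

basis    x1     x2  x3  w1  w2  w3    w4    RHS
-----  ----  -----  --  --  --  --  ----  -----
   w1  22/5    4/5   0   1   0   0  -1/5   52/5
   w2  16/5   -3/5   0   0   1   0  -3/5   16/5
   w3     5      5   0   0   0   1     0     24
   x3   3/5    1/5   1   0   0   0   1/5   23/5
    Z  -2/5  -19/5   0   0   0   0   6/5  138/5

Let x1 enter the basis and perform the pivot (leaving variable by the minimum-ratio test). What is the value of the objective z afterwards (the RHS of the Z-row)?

Ratio test on column x1 — row 1: (52/5)/(22/5) = 26/11; row 2: (16/5)/(16/5) = 1; row 3: 24/5 = 24/5; row 4: (23/5)/(3/5) = 23/3. Minimum is 1 at row 2 (w2 leaves); pivot element 16/5.
Pivot on row 2; the Z-row RHS becomes 138/5 − (-2/5)·1 = 28.

28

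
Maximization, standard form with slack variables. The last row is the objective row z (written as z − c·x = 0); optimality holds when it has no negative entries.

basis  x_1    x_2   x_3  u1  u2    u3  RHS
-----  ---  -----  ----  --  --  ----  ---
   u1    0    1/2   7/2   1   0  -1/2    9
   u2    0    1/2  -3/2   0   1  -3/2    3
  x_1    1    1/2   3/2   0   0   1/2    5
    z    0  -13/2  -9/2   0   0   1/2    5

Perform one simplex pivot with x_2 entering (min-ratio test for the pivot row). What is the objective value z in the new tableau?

Ratio test on column x_2 — row 1: 9/(1/2) = 18; row 2: 3/(1/2) = 6; row 3: 5/(1/2) = 10. Minimum is 6 at row 2 (u2 leaves); pivot element 1/2.
Pivot on row 2; the z-row RHS becomes 5 − (-13/2)·6 = 44.

44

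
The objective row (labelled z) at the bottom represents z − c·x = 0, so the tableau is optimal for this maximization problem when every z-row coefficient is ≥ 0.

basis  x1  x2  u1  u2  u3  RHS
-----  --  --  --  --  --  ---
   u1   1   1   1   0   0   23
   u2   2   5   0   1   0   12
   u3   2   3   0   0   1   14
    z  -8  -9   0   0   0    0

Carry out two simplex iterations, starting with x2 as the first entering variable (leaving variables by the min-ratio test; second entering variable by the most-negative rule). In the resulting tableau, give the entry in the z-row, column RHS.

48

Ratio test on column x2 — row 1: 23/1 = 23; row 2: 12/5 = 12/5; row 3: 14/3 = 14/3. Minimum is 12/5 at row 2 (u2 leaves); pivot element 5.
Divide row 2 by 5; eliminate column x2 from the other rows.
Second iteration: most negative z-row entry is -22/5 in column x1, so x1 enters.
Ratio test on column x1 — row 1: (103/5)/(3/5) = 103/3; row 2: (12/5)/(2/5) = 6; row 3: (34/5)/(4/5) = 17/2. Minimum is 6 at row 2 (x2 leaves); pivot element 2/5.
Divide row 2 by 2/5; eliminate column x1 from the other rows.
After both pivots, the entry at the z-row, column RHS is 48.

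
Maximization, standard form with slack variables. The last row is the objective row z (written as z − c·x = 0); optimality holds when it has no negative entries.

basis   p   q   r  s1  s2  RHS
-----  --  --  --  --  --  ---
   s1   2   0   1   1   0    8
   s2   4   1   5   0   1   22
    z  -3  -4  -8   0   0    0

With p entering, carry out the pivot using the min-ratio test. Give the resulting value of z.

12

Ratio test on column p — row 1: 8/2 = 4; row 2: 22/4 = 11/2. Minimum is 4 at row 1 (s1 leaves); pivot element 2.
Pivot on row 1; the z-row RHS becomes 0 − (-3)·4 = 12.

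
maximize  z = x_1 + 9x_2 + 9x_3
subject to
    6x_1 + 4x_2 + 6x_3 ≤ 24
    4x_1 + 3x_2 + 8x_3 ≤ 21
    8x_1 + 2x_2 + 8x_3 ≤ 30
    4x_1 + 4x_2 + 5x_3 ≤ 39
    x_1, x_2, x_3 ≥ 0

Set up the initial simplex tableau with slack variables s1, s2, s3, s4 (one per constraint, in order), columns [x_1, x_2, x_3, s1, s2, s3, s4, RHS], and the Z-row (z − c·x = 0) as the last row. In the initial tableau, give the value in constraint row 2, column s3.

0

Slack s3 belongs to constraint 3; its column is the unit vector e_3, so the entry in row 2 is 0.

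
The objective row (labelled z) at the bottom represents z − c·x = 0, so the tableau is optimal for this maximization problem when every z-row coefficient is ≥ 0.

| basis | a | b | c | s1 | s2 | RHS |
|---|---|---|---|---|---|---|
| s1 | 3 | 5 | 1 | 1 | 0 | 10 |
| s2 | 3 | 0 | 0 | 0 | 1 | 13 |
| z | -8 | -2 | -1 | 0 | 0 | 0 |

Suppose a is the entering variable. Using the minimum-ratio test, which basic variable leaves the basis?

s1

Column a entries and ratios — s1: 10/3 = 10/3; s2: 13/3 = 13/3.
Smallest ratio is 10/3 in the row of s1, so s1 leaves.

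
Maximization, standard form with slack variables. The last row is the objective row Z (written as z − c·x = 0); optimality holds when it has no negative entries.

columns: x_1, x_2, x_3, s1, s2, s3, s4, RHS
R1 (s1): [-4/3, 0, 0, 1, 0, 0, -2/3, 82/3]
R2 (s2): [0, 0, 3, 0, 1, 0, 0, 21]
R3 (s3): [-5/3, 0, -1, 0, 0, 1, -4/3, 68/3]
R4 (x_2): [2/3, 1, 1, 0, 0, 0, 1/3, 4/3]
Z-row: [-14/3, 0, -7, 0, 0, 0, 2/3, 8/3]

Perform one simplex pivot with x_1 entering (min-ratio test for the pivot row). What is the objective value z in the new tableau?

12

Ratio test on column x_1 — row 1: entry -4/3 ≤ 0; row 2: entry 0 ≤ 0; row 3: entry -5/3 ≤ 0; row 4: (4/3)/(2/3) = 2. Minimum is 2 at row 4 (x_2 leaves); pivot element 2/3.
Pivot on row 4; the Z-row RHS becomes 8/3 − (-14/3)·2 = 12.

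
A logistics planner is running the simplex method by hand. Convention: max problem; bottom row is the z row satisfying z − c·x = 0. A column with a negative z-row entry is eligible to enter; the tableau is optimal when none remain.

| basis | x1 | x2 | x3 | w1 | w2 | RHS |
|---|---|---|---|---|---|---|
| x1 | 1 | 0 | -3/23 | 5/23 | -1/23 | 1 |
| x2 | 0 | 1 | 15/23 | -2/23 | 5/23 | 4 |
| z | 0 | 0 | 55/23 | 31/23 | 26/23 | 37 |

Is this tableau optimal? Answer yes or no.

yes

Every z-row coefficient is ≥ 0, so the tableau is optimal.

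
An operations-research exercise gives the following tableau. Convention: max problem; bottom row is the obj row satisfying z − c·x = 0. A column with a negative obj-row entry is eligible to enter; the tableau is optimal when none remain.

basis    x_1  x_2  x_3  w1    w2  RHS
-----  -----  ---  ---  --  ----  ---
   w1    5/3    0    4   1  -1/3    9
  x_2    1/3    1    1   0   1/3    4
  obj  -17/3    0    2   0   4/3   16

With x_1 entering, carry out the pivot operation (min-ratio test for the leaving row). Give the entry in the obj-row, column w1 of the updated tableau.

17/5

Ratio test on column x_1 — row 1: 9/(5/3) = 27/5; row 2: 4/(1/3) = 12. Minimum is 27/5 at row 1 (w1 leaves); pivot element 5/3.
Divide row 1 by 5/3; eliminate column x_1 from the other rows.
obj-row update in column w1: 0 − (-17/3)·(3/5) = 17/5.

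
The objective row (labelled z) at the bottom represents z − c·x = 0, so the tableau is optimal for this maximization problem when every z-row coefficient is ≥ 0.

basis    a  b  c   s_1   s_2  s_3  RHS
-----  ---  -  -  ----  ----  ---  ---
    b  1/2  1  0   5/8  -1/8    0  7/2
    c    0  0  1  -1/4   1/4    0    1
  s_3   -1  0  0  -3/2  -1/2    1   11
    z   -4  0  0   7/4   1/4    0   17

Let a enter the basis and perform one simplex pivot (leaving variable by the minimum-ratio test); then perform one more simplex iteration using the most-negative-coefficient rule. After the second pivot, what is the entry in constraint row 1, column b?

2

Ratio test on column a — row 1: (7/2)/(1/2) = 7; row 2: entry 0 ≤ 0; row 3: entry -1 ≤ 0. Minimum is 7 at row 1 (b leaves); pivot element 1/2.
Divide row 1 by 1/2; eliminate column a from the other rows.
Second iteration: most negative z-row entry is -3/4 in column s_2, so s_2 enters.
Ratio test on column s_2 — row 1: entry -1/4 ≤ 0; row 2: 1/(1/4) = 4; row 3: entry -3/4 ≤ 0. Minimum is 4 at row 2 (c leaves); pivot element 1/4.
Divide row 2 by 1/4; eliminate column s_2 from the other rows.
After both pivots, the entry at constraint row 1, column b is 2.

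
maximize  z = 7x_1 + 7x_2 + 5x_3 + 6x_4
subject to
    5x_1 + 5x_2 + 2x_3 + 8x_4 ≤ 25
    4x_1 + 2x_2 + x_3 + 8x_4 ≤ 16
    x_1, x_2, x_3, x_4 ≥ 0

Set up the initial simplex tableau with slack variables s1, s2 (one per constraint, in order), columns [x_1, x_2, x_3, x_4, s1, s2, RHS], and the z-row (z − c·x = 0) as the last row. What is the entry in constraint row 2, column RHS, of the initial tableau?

The RHS of constraint 2 is b_2 = 16.

16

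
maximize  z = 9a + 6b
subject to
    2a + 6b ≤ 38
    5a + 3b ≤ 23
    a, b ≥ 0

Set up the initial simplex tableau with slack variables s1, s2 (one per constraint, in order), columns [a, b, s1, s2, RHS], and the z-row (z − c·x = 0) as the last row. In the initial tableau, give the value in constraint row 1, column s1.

1

Slack s1 belongs to constraint 1; its column is the unit vector e_1, so the entry in row 1 is 1.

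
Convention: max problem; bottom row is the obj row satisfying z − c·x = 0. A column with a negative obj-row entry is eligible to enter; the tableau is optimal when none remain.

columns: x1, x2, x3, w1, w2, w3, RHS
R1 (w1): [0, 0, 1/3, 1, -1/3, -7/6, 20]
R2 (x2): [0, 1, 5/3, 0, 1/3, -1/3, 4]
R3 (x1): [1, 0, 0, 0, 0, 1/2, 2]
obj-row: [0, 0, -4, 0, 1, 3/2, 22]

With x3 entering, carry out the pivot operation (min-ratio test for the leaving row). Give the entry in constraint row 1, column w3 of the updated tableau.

-11/10

Ratio test on column x3 — row 1: 20/(1/3) = 60; row 2: 4/(5/3) = 12/5; row 3: entry 0 ≤ 0. Minimum is 12/5 at row 2 (x2 leaves); pivot element 5/3.
Divide row 2 by 5/3; eliminate column x3 from the other rows.
Row 1 update in column w3: -7/6 − (1/3)·(-1/5) = -11/10.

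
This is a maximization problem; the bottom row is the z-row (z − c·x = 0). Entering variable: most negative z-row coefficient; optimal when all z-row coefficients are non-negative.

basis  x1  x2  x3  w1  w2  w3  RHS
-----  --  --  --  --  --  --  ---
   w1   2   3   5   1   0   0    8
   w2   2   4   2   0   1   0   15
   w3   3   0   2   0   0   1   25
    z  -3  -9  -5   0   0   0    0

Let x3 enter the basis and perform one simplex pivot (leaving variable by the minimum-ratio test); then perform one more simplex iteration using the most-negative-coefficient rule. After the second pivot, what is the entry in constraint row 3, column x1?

3

Ratio test on column x3 — row 1: 8/5 = 8/5; row 2: 15/2 = 15/2; row 3: 25/2 = 25/2. Minimum is 8/5 at row 1 (w1 leaves); pivot element 5.
Divide row 1 by 5; eliminate column x3 from the other rows.
Second iteration: most negative z-row entry is -6 in column x2, so x2 enters.
Ratio test on column x2 — row 1: (8/5)/(3/5) = 8/3; row 2: (59/5)/(14/5) = 59/14; row 3: entry -6/5 ≤ 0. Minimum is 8/3 at row 1 (x3 leaves); pivot element 3/5.
Divide row 1 by 3/5; eliminate column x2 from the other rows.
After both pivots, the entry at constraint row 3, column x1 is 3.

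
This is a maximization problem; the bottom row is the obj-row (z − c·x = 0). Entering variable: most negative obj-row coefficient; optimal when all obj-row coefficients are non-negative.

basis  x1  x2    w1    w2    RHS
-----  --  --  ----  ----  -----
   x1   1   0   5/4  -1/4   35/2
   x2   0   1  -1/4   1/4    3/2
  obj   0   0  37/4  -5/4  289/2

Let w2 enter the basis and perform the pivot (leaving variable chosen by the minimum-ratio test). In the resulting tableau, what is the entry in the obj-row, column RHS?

152

Ratio test on column w2 — row 1: entry -1/4 ≤ 0; row 2: (3/2)/(1/4) = 6. Minimum is 6 at row 2 (x2 leaves); pivot element 1/4.
Divide row 2 by 1/4; eliminate column w2 from the other rows.
obj-row update in column RHS: 289/2 − (-5/4)·6 = 152.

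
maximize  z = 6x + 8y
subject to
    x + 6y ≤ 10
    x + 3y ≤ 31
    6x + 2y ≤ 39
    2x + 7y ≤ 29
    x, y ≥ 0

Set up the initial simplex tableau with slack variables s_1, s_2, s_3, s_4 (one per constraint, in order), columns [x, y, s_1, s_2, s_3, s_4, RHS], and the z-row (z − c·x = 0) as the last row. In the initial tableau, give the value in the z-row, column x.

The z-row carries the negated objective coefficients: the x entry is -6.

-6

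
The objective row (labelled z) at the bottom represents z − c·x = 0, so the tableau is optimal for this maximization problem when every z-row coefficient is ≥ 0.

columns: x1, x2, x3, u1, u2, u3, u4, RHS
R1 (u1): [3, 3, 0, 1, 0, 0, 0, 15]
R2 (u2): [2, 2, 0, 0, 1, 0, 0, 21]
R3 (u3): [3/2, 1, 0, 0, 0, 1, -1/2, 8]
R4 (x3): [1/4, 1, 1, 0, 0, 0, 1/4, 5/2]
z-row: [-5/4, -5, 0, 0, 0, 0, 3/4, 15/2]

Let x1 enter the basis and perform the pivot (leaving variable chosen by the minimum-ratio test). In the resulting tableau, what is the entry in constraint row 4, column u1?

-1/12

Ratio test on column x1 — row 1: 15/3 = 5; row 2: 21/2 = 21/2; row 3: 8/(3/2) = 16/3; row 4: (5/2)/(1/4) = 10. Minimum is 5 at row 1 (u1 leaves); pivot element 3.
Divide row 1 by 3; eliminate column x1 from the other rows.
Row 4 update in column u1: 0 − (1/4)·(1/3) = -1/12.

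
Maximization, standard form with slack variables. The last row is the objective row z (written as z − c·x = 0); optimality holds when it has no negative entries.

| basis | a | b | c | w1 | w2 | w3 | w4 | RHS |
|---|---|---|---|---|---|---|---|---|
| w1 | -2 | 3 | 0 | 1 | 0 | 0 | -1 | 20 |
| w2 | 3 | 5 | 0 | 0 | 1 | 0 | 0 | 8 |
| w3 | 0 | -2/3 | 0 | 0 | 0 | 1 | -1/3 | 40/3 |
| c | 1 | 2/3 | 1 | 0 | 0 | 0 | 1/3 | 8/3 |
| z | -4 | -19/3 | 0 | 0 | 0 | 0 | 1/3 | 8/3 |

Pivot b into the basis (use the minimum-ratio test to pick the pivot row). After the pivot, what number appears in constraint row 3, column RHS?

72/5

Ratio test on column b — row 1: 20/3 = 20/3; row 2: 8/5 = 8/5; row 3: entry -2/3 ≤ 0; row 4: (8/3)/(2/3) = 4. Minimum is 8/5 at row 2 (w2 leaves); pivot element 5.
Divide row 2 by 5; eliminate column b from the other rows.
Row 3 update in column RHS: 40/3 − (-2/3)·(8/5) = 72/5.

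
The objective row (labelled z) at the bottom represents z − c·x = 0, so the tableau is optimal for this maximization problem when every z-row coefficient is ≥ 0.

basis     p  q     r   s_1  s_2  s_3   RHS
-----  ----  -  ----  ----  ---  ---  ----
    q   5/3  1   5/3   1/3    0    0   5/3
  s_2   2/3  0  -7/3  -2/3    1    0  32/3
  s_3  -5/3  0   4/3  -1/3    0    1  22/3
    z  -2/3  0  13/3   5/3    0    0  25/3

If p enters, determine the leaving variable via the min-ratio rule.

q

Column p entries and ratios — q: (5/3)/(5/3) = 1; s_2: (32/3)/(2/3) = 16; s_3: -5/3 ≤ 0, skip.
Smallest ratio is 1 in the row of q, so q leaves.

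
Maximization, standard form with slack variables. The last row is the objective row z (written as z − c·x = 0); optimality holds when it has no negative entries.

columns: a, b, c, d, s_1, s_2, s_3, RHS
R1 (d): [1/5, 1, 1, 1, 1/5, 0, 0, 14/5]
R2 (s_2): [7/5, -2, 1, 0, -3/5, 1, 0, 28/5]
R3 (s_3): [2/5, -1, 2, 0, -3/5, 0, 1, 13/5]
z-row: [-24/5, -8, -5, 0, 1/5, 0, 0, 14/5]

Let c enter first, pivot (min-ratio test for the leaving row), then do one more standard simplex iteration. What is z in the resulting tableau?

Ratio test on column c — row 1: (14/5)/1 = 14/5; row 2: (28/5)/1 = 28/5; row 3: (13/5)/2 = 13/10. Minimum is 13/10 at row 3 (s_3 leaves); pivot element 2.
Pivot on row 3; the z-row RHS becomes 14/5 − (-5)·(13/10) = 93/10.
Next entering variable (most negative z-row entry -21/2): b.
Ratio test on column b — row 1: (3/2)/(3/2) = 1; row 2: entry -3/2 ≤ 0; row 3: entry -1/2 ≤ 0. Minimum is 1 at row 1 (d leaves); pivot element 3/2.
After the second pivot the z-row RHS is 93/10 − (-21/2)·1 = 99/5.

99/5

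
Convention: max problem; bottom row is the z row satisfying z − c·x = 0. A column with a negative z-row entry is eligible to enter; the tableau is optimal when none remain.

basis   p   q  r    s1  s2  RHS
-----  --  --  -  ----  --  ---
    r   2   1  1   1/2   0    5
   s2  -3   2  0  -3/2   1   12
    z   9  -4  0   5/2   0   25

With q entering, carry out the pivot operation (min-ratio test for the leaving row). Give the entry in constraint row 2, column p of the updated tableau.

Ratio test on column q — row 1: 5/1 = 5; row 2: 12/2 = 6. Minimum is 5 at row 1 (r leaves); pivot element 1.
Divide row 1 by 1; eliminate column q from the other rows.
Row 2 update in column p: -3 − 2·2 = -7.

-7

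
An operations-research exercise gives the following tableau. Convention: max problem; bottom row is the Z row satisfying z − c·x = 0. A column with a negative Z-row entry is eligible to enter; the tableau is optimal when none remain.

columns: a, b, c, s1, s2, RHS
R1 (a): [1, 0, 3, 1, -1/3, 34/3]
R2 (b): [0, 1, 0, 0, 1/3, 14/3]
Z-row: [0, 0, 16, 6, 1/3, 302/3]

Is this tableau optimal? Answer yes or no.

Every Z-row coefficient is ≥ 0, so the tableau is optimal.

yes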